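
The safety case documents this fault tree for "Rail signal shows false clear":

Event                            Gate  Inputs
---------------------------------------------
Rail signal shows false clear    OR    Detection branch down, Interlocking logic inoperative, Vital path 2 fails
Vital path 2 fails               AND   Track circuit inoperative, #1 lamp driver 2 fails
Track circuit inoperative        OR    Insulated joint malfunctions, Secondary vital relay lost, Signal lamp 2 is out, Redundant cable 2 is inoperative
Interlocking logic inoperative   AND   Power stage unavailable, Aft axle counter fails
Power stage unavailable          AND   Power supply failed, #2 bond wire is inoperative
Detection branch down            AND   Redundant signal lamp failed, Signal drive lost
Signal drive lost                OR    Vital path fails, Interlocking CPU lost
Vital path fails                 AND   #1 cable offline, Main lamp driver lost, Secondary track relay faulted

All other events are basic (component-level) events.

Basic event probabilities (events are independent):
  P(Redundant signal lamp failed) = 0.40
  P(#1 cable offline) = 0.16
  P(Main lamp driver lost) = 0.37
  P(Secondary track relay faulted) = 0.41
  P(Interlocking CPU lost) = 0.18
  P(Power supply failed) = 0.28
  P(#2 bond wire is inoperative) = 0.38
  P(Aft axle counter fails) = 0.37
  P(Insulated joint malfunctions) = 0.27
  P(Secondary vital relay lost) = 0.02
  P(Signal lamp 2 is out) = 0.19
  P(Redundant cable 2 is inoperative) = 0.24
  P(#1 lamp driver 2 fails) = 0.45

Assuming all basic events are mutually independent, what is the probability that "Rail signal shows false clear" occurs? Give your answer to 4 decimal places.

P(Vital path fails) [AND] = 0.16 × 0.37 × 0.41 = 0.024272
P(Signal drive lost) [OR] = 1 − (1−0.024272) × (1−0.18) = 0.199903
P(Detection branch down) [AND] = 0.40 × 0.199903 = 0.079961
P(Power stage unavailable) [AND] = 0.28 × 0.38 = 0.106400
P(Interlocking logic inoperative) [AND] = 0.106400 × 0.37 = 0.039368
P(Track circuit inoperative) [OR] = 1 − (1−0.27) × (1−0.02) × (1−0.19) × (1−0.24) = 0.559600
P(Vital path 2 fails) [AND] = 0.559600 × 0.45 = 0.251820
P(Rail signal shows false clear) [OR] = 1 − (1−0.079961) × (1−0.039368) × (1−0.251820) = 0.338744
Rounded to 4 decimal places: P(Rail signal shows false clear) ≈ 0.3387.

0.3387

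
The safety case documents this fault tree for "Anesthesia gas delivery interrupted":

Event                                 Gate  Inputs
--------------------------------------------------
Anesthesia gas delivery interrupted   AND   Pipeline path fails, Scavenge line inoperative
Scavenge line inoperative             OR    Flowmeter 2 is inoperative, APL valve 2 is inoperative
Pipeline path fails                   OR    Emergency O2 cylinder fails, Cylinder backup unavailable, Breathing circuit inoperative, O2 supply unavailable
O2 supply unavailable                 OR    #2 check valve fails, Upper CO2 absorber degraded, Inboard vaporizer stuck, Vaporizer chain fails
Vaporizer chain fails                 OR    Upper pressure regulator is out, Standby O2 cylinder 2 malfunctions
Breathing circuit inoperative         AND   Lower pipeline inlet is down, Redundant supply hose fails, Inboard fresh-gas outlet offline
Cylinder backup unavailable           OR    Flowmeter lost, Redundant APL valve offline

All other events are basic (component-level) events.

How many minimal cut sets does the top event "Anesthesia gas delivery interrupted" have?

Cylinder backup unavailable [OR]: union of children's cut sets → 2 cut set(s).
Breathing circuit inoperative [AND]: one cut set from each child combined → 1 × 1 × 1 = 1 cut set(s).
Vaporizer chain fails [OR]: union of children's cut sets → 2 cut set(s).
O2 supply unavailable [OR]: union of children's cut sets → 5 cut set(s).
Pipeline path fails [OR]: union of children's cut sets → 9 cut set(s).
Scavenge line inoperative [OR]: union of children's cut sets → 2 cut set(s).
Anesthesia gas delivery interrupted [AND]: one cut set from each child combined → 9 × 2 = 18 cut set(s).

18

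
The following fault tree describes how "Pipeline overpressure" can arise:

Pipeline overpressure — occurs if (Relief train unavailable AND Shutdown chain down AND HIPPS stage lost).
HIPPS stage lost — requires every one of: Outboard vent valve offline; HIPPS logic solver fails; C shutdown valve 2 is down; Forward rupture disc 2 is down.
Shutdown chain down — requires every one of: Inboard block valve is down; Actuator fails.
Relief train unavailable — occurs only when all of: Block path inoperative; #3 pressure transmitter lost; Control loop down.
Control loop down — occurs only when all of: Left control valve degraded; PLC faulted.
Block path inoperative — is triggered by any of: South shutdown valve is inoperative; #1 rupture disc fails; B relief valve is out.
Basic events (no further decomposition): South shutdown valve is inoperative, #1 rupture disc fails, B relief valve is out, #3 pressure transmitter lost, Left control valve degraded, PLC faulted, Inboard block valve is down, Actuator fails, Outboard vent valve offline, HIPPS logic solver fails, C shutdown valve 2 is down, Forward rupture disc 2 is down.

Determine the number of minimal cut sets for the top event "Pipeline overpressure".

Block path inoperative [OR]: union of children's cut sets → 3 cut set(s).
Control loop down [AND]: one cut set from each child combined → 1 × 1 = 1 cut set(s).
Relief train unavailable [AND]: one cut set from each child combined → 3 × 1 × 1 = 3 cut set(s).
Shutdown chain down [AND]: one cut set from each child combined → 1 × 1 = 1 cut set(s).
HIPPS stage lost [AND]: one cut set from each child combined → 1 × 1 × 1 × 1 = 1 cut set(s).
Pipeline overpressure [AND]: one cut set from each child combined → 3 × 1 × 1 = 3 cut set(s).
Minimal cut sets: {#3 pressure transmitter lost, Actuator fails, C shutdown valve 2 is down, Forward rupture disc 2 is down, HIPPS logic solver fails, Inboard block valve is down, Left control valve degraded, Outboard vent valve offline, PLC faulted, South shutdown valve is inoperative}; {#1 rupture disc fails, #3 pressure transmitter lost, Actuator fails, C shutdown valve 2 is down, Forward rupture disc 2 is down, HIPPS logic solver fails, Inboard block valve is down, Left control valve degraded, Outboard vent valve offline, PLC faulted}; {#3 pressure transmitter lost, Actuator fails, B relief valve is out, C shutdown valve 2 is down, Forward rupture disc 2 is down, HIPPS logic solver fails, Inboard block valve is down, Left control valve degraded, Outboard vent valve offline, PLC faulted}.

3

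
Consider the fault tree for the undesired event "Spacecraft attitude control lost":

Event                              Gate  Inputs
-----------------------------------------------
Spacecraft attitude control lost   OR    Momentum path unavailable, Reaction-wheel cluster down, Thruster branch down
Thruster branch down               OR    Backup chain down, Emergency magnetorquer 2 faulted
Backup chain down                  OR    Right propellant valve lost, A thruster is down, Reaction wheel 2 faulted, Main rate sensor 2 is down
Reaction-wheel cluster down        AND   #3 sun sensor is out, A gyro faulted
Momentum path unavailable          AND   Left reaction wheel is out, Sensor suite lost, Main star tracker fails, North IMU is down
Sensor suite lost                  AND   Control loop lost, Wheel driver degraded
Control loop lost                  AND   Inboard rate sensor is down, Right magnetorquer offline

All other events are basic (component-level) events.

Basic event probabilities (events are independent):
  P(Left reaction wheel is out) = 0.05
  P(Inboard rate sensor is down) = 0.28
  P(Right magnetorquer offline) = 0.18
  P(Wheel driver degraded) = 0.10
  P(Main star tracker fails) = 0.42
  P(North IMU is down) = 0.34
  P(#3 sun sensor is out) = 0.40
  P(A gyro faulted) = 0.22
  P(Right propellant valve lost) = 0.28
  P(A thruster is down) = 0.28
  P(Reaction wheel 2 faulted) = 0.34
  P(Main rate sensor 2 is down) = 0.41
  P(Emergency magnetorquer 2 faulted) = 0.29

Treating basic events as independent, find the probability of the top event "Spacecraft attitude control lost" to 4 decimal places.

P(Control loop lost) [AND] = 0.28 × 0.18 = 0.050400
P(Sensor suite lost) [AND] = 0.050400 × 0.10 = 0.005040
P(Momentum path unavailable) [AND] = 0.05 × 0.005040 × 0.42 × 0.34 = 0.000036
P(Reaction-wheel cluster down) [AND] = 0.40 × 0.22 = 0.088000
P(Backup chain down) [OR] = 1 − (1−0.28) × (1−0.28) × (1−0.34) × (1−0.41) = 0.798135
P(Thruster branch down) [OR] = 1 − (1−0.798135) × (1−0.29) = 0.856676
P(Spacecraft attitude control lost) [OR] = 1 − (1−0.000036) × (1−0.088000) × (1−0.856676) = 0.869293
Rounded to 4 decimal places: P(Spacecraft attitude control lost) ≈ 0.8693.

0.8693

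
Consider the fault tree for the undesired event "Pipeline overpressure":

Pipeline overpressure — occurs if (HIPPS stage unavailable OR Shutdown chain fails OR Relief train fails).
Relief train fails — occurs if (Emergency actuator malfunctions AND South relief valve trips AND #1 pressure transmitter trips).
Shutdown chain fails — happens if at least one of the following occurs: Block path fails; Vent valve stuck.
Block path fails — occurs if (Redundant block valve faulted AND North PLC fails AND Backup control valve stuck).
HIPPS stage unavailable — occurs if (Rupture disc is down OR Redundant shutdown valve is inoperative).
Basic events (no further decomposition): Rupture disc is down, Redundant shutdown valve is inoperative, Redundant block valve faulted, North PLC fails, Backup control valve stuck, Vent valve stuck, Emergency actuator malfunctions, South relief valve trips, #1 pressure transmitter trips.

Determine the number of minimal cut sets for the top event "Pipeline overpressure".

5

HIPPS stage unavailable [OR]: union of children's cut sets → 2 cut set(s).
Block path fails [AND]: one cut set from each child combined → 1 × 1 × 1 = 1 cut set(s).
Shutdown chain fails [OR]: union of children's cut sets → 2 cut set(s).
Relief train fails [AND]: one cut set from each child combined → 1 × 1 × 1 = 1 cut set(s).
Pipeline overpressure [OR]: union of children's cut sets → 5 cut set(s).
Minimal cut sets: {Rupture disc is down}; {Redundant shutdown valve is inoperative}; {Backup control valve stuck, North PLC fails, Redundant block valve faulted}; {Vent valve stuck}; {#1 pressure transmitter trips, Emergency actuator malfunctions, South relief valve trips}.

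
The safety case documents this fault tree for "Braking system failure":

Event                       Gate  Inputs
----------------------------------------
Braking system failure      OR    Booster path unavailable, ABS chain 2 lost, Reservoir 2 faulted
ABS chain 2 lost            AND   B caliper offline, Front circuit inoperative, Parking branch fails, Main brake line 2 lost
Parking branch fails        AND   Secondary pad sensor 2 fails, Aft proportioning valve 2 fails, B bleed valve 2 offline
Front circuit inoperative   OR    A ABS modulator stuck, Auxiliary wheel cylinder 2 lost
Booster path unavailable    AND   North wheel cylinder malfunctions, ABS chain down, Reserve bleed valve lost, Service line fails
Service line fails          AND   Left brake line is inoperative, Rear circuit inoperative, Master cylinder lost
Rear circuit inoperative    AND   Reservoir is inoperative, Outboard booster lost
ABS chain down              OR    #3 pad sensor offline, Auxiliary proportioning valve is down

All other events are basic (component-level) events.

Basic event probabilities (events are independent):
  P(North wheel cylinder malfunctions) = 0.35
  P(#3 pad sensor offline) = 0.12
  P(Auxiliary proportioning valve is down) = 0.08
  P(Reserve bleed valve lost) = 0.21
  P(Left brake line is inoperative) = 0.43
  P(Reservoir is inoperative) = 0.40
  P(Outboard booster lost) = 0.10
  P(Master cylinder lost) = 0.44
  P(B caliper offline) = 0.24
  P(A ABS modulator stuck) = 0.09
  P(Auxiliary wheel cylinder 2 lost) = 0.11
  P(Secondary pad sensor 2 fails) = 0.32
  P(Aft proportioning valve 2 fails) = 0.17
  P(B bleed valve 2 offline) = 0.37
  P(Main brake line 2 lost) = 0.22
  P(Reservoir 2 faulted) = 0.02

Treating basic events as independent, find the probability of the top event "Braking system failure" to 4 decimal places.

0.0203

P(ABS chain down) [OR] = 1 − (1−0.12) × (1−0.08) = 0.190400
P(Rear circuit inoperative) [AND] = 0.40 × 0.10 = 0.040000
P(Service line fails) [AND] = 0.43 × 0.040000 × 0.44 = 0.007568
P(Booster path unavailable) [AND] = 0.35 × 0.190400 × 0.21 × 0.007568 = 0.000106
P(Front circuit inoperative) [OR] = 1 − (1−0.09) × (1−0.11) = 0.190100
P(Parking branch fails) [AND] = 0.32 × 0.17 × 0.37 = 0.020128
P(ABS chain 2 lost) [AND] = 0.24 × 0.190100 × 0.020128 × 0.22 = 0.000202
P(Braking system failure) [OR] = 1 − (1−0.000106) × (1−0.000202) × (1−0.02) = 0.020302
Rounded to 4 decimal places: P(Braking system failure) ≈ 0.0203.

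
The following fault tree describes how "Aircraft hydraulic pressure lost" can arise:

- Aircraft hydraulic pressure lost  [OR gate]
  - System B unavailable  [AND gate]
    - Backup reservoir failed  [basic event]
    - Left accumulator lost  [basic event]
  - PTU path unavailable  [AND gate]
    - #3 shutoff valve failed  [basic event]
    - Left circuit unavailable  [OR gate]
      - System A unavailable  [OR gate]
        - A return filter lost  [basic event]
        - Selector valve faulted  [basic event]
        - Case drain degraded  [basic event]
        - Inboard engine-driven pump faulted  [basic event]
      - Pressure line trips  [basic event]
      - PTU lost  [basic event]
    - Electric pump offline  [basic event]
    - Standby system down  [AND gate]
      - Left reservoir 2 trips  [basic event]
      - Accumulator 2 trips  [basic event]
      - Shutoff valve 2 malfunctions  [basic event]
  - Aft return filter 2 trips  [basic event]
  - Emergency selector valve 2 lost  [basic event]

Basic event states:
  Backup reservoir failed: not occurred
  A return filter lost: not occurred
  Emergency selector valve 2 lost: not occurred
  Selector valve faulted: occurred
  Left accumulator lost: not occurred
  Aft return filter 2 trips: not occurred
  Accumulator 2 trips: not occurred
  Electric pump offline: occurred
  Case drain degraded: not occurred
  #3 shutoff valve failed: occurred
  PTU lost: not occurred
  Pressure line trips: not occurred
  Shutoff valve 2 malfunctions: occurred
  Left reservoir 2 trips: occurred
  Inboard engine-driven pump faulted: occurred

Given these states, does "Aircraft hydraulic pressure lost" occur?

System B unavailable [AND]: Backup reservoir failed=not, Left accumulator lost=not → not all inputs occur → does not occur.
System A unavailable [OR]: A return filter lost=not, Selector valve faulted=occurs, Case drain degraded=not, Inboard engine-driven pump faulted=occurs → at least one input occurs → occurs.
Left circuit unavailable [OR]: System A unavailable=occurs, Pressure line trips=not, PTU lost=not → at least one input occurs → occurs.
Standby system down [AND]: Left reservoir 2 trips=occurs, Accumulator 2 trips=not, Shutoff valve 2 malfunctions=occurs → not all inputs occur → does not occur.
PTU path unavailable [AND]: #3 shutoff valve failed=occurs, Left circuit unavailable=occurs, Electric pump offline=occurs, Standby system down=not → not all inputs occur → does not occur.
Aircraft hydraulic pressure lost [OR]: System B unavailable=not, PTU path unavailable=not, Aft return filter 2 trips=not, Emergency selector valve 2 lost=not → no input occurs → does not occur.

No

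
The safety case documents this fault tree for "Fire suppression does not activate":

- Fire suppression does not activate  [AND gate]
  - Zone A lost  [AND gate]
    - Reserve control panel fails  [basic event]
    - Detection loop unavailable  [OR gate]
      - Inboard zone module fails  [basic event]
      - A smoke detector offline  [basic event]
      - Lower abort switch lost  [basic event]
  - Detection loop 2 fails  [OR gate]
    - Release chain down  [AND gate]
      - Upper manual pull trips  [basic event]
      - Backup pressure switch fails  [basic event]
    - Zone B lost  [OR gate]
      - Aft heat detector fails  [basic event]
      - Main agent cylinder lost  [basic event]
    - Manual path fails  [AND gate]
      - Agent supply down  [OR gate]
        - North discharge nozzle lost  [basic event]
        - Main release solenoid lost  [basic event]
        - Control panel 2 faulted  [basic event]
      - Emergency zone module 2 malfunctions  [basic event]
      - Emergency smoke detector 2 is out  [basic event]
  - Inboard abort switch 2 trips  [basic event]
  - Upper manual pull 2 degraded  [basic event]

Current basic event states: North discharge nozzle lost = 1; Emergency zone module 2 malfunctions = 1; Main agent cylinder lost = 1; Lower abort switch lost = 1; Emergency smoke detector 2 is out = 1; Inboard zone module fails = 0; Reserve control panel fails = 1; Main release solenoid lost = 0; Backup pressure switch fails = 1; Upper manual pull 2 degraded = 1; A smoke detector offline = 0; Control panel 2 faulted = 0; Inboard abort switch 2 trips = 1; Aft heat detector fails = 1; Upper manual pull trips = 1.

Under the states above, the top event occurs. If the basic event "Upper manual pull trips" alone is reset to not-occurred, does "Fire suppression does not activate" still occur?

Yes

Counterfactual: set "Upper manual pull trips" to not occurred.
Detection loop unavailable [OR]: Inboard zone module fails=not, A smoke detector offline=not, Lower abort switch lost=occurs → at least one input occurs → occurs.
Zone A lost [AND]: Reserve control panel fails=occurs, Detection loop unavailable=occurs → all inputs occur → occurs.
Release chain down [AND]: Upper manual pull trips=not, Backup pressure switch fails=occurs → not all inputs occur → does not occur.
Zone B lost [OR]: Aft heat detector fails=occurs, Main agent cylinder lost=occurs → at least one input occurs → occurs.
Agent supply down [OR]: North discharge nozzle lost=occurs, Main release solenoid lost=not, Control panel 2 faulted=not → at least one input occurs → occurs.
Manual path fails [AND]: Agent supply down=occurs, Emergency zone module 2 malfunctions=occurs, Emergency smoke detector 2 is out=occurs → all inputs occur → occurs.
Detection loop 2 fails [OR]: Release chain down=not, Zone B lost=occurs, Manual path fails=occurs → at least one input occurs → occurs.
Fire suppression does not activate [AND]: Zone A lost=occurs, Detection loop 2 fails=occurs, Inboard abort switch 2 trips=occurs, Upper manual pull 2 degraded=occurs → all inputs occur → occurs.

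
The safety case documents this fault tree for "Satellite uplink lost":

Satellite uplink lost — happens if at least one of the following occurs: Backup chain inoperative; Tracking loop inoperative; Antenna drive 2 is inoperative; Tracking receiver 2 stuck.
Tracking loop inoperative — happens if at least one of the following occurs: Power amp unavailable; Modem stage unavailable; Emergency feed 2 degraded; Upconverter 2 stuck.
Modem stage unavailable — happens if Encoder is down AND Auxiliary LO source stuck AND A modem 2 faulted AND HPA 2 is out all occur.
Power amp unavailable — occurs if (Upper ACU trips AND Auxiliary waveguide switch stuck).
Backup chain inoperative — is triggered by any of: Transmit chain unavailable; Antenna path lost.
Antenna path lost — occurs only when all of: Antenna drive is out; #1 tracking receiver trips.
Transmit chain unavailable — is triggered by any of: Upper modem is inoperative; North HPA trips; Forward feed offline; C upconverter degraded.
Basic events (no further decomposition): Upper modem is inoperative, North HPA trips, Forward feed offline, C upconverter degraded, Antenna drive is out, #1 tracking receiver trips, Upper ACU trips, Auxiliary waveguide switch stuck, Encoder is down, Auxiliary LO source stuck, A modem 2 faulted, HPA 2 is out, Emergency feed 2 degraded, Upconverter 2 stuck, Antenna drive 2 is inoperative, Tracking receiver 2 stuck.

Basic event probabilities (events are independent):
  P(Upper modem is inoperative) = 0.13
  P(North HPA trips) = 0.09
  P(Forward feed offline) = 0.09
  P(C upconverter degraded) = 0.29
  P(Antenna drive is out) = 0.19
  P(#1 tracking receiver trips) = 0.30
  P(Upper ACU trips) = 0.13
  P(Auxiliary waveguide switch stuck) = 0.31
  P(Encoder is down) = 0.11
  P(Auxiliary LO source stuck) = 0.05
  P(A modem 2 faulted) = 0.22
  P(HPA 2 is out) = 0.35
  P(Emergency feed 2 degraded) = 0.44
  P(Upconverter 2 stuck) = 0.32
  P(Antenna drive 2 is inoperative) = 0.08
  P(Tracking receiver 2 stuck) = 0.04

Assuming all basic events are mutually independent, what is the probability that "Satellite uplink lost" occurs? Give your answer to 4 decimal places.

0.8444

P(Transmit chain unavailable) [OR] = 1 − (1−0.13) × (1−0.09) × (1−0.09) × (1−0.29) = 0.488483
P(Antenna path lost) [AND] = 0.19 × 0.30 = 0.057000
P(Backup chain inoperative) [OR] = 1 − (1−0.488483) × (1−0.057000) = 0.517639
P(Power amp unavailable) [AND] = 0.13 × 0.31 = 0.040300
P(Modem stage unavailable) [AND] = 0.11 × 0.05 × 0.22 × 0.35 = 0.000424
P(Tracking loop inoperative) [OR] = 1 − (1−0.040300) × (1−0.000424) × (1−0.44) × (1−0.32) = 0.634701
P(Satellite uplink lost) [OR] = 1 − (1−0.517639) × (1−0.634701) × (1−0.08) × (1−0.04) = 0.844375
Rounded to 4 decimal places: P(Satellite uplink lost) ≈ 0.8444.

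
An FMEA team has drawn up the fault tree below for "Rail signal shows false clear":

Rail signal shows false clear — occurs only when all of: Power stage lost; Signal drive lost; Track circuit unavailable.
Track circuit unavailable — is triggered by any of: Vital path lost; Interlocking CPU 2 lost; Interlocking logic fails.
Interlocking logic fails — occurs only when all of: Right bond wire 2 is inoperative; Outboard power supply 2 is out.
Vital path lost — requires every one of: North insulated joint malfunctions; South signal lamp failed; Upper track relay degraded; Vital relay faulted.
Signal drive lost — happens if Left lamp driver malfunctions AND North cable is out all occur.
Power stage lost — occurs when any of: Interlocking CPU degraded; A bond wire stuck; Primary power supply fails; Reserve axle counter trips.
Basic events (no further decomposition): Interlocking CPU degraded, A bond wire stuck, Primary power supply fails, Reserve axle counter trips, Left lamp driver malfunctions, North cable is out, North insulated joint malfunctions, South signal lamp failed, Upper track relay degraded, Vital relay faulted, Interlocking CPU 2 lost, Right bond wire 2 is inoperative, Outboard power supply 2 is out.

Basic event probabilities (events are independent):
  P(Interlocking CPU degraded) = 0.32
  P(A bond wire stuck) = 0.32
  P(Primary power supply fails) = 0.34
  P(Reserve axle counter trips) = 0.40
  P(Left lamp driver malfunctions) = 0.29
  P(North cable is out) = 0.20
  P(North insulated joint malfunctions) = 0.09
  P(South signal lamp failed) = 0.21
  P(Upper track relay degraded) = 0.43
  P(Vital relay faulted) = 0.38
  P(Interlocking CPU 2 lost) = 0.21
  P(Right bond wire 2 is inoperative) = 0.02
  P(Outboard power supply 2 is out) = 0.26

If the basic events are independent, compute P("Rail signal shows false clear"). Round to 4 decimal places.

P(Power stage lost) [OR] = 1 − (1−0.32) × (1−0.32) × (1−0.34) × (1−0.40) = 0.816890
P(Signal drive lost) [AND] = 0.29 × 0.20 = 0.058000
P(Vital path lost) [AND] = 0.09 × 0.21 × 0.43 × 0.38 = 0.003088
P(Interlocking logic fails) [AND] = 0.02 × 0.26 = 0.005200
P(Track circuit unavailable) [OR] = 1 − (1−0.003088) × (1−0.21) × (1−0.005200) = 0.216535
P(Rail signal shows false clear) [AND] = 0.816890 × 0.058000 × 0.216535 = 0.010259
Rounded to 4 decimal places: P(Rail signal shows false clear) ≈ 0.0103.

0.0103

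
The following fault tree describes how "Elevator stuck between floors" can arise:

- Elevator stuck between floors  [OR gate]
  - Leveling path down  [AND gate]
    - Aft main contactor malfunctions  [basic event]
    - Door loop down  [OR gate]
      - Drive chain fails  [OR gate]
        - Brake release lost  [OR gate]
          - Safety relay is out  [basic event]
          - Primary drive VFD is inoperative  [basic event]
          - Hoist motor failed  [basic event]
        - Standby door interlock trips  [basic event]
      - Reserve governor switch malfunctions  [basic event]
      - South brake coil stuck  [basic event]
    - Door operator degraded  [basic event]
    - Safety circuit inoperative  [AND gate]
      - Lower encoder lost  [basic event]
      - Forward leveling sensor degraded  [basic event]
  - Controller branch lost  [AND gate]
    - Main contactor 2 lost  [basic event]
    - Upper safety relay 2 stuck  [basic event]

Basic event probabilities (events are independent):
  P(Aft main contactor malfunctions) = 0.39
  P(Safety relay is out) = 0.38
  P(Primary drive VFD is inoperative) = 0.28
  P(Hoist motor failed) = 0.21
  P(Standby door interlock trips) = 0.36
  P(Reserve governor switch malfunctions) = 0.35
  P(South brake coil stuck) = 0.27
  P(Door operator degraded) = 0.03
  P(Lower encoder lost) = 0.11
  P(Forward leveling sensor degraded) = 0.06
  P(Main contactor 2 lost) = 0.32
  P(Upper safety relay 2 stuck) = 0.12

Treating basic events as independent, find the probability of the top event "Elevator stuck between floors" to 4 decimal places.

P(Brake release lost) [OR] = 1 − (1−0.38) × (1−0.28) × (1−0.21) = 0.647344
P(Drive chain fails) [OR] = 1 − (1−0.647344) × (1−0.36) = 0.774300
P(Door loop down) [OR] = 1 − (1−0.774300) × (1−0.35) × (1−0.27) = 0.892905
P(Safety circuit inoperative) [AND] = 0.11 × 0.06 = 0.006600
P(Leveling path down) [AND] = 0.39 × 0.892905 × 0.03 × 0.006600 = 0.000069
P(Controller branch lost) [AND] = 0.32 × 0.12 = 0.038400
P(Elevator stuck between floors) [OR] = 1 − (1−0.000069) × (1−0.038400) = 0.038466
Rounded to 4 decimal places: P(Elevator stuck between floors) ≈ 0.0385.

0.0385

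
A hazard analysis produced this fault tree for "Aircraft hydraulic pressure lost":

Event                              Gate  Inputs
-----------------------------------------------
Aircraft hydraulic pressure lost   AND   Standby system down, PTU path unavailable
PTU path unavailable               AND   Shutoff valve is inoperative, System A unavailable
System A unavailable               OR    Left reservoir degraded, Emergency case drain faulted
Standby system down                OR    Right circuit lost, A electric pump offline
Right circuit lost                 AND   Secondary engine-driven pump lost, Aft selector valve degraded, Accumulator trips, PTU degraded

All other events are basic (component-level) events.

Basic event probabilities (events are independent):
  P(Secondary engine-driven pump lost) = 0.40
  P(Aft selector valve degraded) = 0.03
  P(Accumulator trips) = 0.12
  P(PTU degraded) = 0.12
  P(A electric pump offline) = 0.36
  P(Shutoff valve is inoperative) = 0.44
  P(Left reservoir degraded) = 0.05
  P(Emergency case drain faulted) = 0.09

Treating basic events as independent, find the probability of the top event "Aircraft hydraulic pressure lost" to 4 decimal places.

P(Right circuit lost) [AND] = 0.40 × 0.03 × 0.12 × 0.12 = 0.000173
P(Standby system down) [OR] = 1 − (1−0.000173) × (1−0.36) = 0.360111
P(System A unavailable) [OR] = 1 − (1−0.05) × (1−0.09) = 0.135500
P(PTU path unavailable) [AND] = 0.44 × 0.135500 = 0.059620
P(Aircraft hydraulic pressure lost) [AND] = 0.360111 × 0.059620 = 0.021470
Rounded to 4 decimal places: P(Aircraft hydraulic pressure lost) ≈ 0.0215.

0.0215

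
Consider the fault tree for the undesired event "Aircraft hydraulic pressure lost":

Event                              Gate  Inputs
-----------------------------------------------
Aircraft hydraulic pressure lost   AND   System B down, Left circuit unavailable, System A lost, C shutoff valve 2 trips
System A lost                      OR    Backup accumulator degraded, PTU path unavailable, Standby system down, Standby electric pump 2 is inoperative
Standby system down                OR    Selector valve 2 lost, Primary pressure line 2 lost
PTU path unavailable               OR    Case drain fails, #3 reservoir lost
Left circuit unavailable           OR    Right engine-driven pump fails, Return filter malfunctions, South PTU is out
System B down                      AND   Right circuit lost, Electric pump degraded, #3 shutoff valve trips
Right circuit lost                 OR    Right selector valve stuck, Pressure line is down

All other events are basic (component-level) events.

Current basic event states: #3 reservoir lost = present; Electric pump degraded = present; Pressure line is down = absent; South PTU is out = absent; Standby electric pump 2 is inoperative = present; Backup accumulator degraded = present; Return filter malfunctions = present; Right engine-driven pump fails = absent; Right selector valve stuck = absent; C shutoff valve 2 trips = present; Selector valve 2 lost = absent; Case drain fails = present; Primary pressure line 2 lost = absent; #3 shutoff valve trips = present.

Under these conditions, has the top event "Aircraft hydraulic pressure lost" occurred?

No

Right circuit lost [OR]: Right selector valve stuck=not, Pressure line is down=not → no input occurs → does not occur.
System B down [AND]: Right circuit lost=not, Electric pump degraded=occurs, #3 shutoff valve trips=occurs → not all inputs occur → does not occur.
Left circuit unavailable [OR]: Right engine-driven pump fails=not, Return filter malfunctions=occurs, South PTU is out=not → at least one input occurs → occurs.
PTU path unavailable [OR]: Case drain fails=occurs, #3 reservoir lost=occurs → at least one input occurs → occurs.
Standby system down [OR]: Selector valve 2 lost=not, Primary pressure line 2 lost=not → no input occurs → does not occur.
System A lost [OR]: Backup accumulator degraded=occurs, PTU path unavailable=occurs, Standby system down=not, Standby electric pump 2 is inoperative=occurs → at least one input occurs → occurs.
Aircraft hydraulic pressure lost [AND]: System B down=not, Left circuit unavailable=occurs, System A lost=occurs, C shutoff valve 2 trips=occurs → not all inputs occur → does not occur.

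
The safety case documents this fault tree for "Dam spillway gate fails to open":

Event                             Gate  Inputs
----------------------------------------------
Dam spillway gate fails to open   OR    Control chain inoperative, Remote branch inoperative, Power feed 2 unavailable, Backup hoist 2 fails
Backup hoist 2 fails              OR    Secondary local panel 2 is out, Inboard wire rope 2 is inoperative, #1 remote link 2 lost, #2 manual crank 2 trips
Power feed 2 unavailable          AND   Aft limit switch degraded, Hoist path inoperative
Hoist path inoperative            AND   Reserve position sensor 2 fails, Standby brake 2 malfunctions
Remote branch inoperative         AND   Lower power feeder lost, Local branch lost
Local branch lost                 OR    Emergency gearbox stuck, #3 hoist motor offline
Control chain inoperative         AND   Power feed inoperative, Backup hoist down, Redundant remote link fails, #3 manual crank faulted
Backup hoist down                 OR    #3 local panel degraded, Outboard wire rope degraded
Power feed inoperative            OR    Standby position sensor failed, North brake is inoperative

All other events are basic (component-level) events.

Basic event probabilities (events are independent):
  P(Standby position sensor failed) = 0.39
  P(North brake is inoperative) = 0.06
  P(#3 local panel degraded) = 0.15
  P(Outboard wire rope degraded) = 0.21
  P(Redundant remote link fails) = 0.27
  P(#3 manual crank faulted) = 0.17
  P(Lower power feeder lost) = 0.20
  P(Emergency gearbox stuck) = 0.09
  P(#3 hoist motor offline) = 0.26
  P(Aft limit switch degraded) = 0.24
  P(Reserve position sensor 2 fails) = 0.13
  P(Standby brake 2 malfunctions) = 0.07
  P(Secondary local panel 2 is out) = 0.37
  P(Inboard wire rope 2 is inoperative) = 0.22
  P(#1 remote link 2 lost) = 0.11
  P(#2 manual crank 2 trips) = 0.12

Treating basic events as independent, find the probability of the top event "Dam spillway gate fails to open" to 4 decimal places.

P(Power feed inoperative) [OR] = 1 − (1−0.39) × (1−0.06) = 0.426600
P(Backup hoist down) [OR] = 1 − (1−0.15) × (1−0.21) = 0.328500
P(Control chain inoperative) [AND] = 0.426600 × 0.328500 × 0.27 × 0.17 = 0.006432
P(Local branch lost) [OR] = 1 − (1−0.09) × (1−0.26) = 0.326600
P(Remote branch inoperative) [AND] = 0.20 × 0.326600 = 0.065320
P(Hoist path inoperative) [AND] = 0.13 × 0.07 = 0.009100
P(Power feed 2 unavailable) [AND] = 0.24 × 0.009100 = 0.002184
P(Backup hoist 2 fails) [OR] = 1 − (1−0.37) × (1−0.22) × (1−0.11) × (1−0.12) = 0.615136
P(Dam spillway gate fails to open) [OR] = 1 − (1−0.006432) × (1−0.065320) × (1−0.002184) × (1−0.615136) = 0.643370
Rounded to 4 decimal places: P(Dam spillway gate fails to open) ≈ 0.6434.

0.6434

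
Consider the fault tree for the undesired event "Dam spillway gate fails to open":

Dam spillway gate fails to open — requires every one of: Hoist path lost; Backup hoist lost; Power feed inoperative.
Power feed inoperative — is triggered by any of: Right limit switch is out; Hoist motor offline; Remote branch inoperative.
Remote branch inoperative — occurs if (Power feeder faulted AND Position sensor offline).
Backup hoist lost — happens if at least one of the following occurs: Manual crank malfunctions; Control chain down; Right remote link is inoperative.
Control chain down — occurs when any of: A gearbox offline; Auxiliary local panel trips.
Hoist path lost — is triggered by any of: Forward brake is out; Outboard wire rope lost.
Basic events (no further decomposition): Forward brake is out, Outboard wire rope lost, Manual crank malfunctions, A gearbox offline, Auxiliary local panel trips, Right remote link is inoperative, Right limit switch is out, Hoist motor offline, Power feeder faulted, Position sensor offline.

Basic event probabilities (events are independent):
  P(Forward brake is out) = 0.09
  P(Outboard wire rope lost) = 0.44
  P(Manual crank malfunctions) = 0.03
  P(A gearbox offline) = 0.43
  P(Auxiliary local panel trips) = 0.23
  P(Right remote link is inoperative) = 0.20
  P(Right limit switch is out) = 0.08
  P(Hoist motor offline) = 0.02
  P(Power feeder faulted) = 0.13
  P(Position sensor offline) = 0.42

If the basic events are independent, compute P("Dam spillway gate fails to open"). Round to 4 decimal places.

0.0477

P(Hoist path lost) [OR] = 1 − (1−0.09) × (1−0.44) = 0.490400
P(Control chain down) [OR] = 1 − (1−0.43) × (1−0.23) = 0.561100
P(Backup hoist lost) [OR] = 1 − (1−0.03) × (1−0.561100) × (1−0.20) = 0.659414
P(Remote branch inoperative) [AND] = 0.13 × 0.42 = 0.054600
P(Power feed inoperative) [OR] = 1 − (1−0.08) × (1−0.02) × (1−0.054600) = 0.147627
P(Dam spillway gate fails to open) [AND] = 0.490400 × 0.659414 × 0.147627 = 0.047739
Rounded to 4 decimal places: P(Dam spillway gate fails to open) ≈ 0.0477.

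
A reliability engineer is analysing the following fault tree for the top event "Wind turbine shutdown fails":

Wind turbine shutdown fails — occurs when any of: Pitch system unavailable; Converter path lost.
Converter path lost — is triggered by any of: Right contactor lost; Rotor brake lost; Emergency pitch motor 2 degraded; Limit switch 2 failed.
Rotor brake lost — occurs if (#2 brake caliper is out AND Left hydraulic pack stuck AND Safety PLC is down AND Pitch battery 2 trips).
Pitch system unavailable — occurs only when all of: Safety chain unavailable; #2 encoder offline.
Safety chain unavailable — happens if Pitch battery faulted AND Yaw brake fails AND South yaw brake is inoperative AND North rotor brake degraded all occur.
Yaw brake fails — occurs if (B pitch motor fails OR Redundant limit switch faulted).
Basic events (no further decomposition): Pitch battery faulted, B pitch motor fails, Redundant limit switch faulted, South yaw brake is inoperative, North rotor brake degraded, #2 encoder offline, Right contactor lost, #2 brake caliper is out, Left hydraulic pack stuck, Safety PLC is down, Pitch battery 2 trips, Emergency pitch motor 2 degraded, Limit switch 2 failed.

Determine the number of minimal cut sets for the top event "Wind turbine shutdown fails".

Yaw brake fails [OR]: union of children's cut sets → 2 cut set(s).
Safety chain unavailable [AND]: one cut set from each child combined → 1 × 2 × 1 × 1 = 2 cut set(s).
Pitch system unavailable [AND]: one cut set from each child combined → 2 × 1 = 2 cut set(s).
Rotor brake lost [AND]: one cut set from each child combined → 1 × 1 × 1 × 1 = 1 cut set(s).
Converter path lost [OR]: union of children's cut sets → 4 cut set(s).
Wind turbine shutdown fails [OR]: union of children's cut sets → 6 cut set(s).
Minimal cut sets: {#2 encoder offline, B pitch motor fails, North rotor brake degraded, Pitch battery faulted, South yaw brake is inoperative}; {#2 encoder offline, North rotor brake degraded, Pitch battery faulted, Redundant limit switch faulted, South yaw brake is inoperative}; {Right contactor lost}; {#2 brake caliper is out, Left hydraulic pack stuck, Pitch battery 2 trips, Safety PLC is down}; {Emergency pitch motor 2 degraded}; {Limit switch 2 failed}.

6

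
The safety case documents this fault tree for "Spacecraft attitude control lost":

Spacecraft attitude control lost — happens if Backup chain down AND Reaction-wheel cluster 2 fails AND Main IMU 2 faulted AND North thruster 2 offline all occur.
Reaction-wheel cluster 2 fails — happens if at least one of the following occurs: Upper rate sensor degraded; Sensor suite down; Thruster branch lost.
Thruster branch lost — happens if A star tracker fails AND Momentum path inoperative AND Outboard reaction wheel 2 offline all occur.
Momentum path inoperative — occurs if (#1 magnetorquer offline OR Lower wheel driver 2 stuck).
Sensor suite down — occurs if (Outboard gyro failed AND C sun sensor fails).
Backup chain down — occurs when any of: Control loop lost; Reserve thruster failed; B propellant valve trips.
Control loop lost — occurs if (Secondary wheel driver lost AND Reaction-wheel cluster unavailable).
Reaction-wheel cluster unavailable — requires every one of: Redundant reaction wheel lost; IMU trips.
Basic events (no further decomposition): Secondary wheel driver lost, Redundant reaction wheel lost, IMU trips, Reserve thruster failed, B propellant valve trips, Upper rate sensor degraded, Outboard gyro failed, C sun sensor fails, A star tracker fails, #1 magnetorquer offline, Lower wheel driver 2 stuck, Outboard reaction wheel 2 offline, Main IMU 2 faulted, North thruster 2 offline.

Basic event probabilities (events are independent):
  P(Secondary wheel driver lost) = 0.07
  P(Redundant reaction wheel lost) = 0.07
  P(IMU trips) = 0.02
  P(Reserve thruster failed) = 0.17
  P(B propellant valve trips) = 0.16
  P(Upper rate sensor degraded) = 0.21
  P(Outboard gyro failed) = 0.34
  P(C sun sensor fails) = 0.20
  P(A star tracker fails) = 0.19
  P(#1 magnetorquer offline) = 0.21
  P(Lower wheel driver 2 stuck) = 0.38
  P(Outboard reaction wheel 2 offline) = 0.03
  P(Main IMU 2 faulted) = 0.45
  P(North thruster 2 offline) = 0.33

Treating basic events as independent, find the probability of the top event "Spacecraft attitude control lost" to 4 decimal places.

P(Reaction-wheel cluster unavailable) [AND] = 0.07 × 0.02 = 0.001400
P(Control loop lost) [AND] = 0.07 × 0.001400 = 0.000098
P(Backup chain down) [OR] = 1 − (1−0.000098) × (1−0.17) × (1−0.16) = 0.302868
P(Sensor suite down) [AND] = 0.34 × 0.20 = 0.068000
P(Momentum path inoperative) [OR] = 1 − (1−0.21) × (1−0.38) = 0.510200
P(Thruster branch lost) [AND] = 0.19 × 0.510200 × 0.03 = 0.002908
P(Reaction-wheel cluster 2 fails) [OR] = 1 − (1−0.21) × (1−0.068000) × (1−0.002908) = 0.265861
P(Spacecraft attitude control lost) [AND] = 0.302868 × 0.265861 × 0.45 × 0.33 = 0.011957
Rounded to 4 decimal places: P(Spacecraft attitude control lost) ≈ 0.0120.

0.0120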